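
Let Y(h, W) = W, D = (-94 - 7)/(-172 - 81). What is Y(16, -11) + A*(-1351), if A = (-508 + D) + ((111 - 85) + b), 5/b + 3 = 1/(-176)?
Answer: 3799103356/5819 ≈ 6.5288e+5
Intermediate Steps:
D = 101/253 (D = -101/(-253) = -101*(-1/253) = 101/253 ≈ 0.39921)
b = -880/529 (b = 5/(-3 + 1/(-176)) = 5/(-3 - 1/176) = 5/(-529/176) = 5*(-176/529) = -880/529 ≈ -1.6635)
A = -2812115/5819 (A = (-508 + 101/253) + ((111 - 85) - 880/529) = -128423/253 + (26 - 880/529) = -128423/253 + 12874/529 = -2812115/5819 ≈ -483.26)
Y(16, -11) + A*(-1351) = -11 - 2812115/5819*(-1351) = -11 + 3799167365/5819 = 3799103356/5819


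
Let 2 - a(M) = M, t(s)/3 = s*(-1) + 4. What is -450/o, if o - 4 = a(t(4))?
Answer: -75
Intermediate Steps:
t(s) = 12 - 3*s (t(s) = 3*(s*(-1) + 4) = 3*(-s + 4) = 3*(4 - s) = 12 - 3*s)
a(M) = 2 - M
o = 6 (o = 4 + (2 - (12 - 3*4)) = 4 + (2 - (12 - 12)) = 4 + (2 - 1*0) = 4 + (2 + 0) = 4 + 2 = 6)
-450/o = -450/6 = -450*1/6 = -75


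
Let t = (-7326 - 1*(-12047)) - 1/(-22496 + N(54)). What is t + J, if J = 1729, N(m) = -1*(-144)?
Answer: 144170401/22352 ≈ 6450.0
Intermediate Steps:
N(m) = 144
t = 105523793/22352 (t = (-7326 - 1*(-12047)) - 1/(-22496 + 144) = (-7326 + 12047) - 1/(-22352) = 4721 - 1*(-1/22352) = 4721 + 1/22352 = 105523793/22352 ≈ 4721.0)
t + J = 105523793/22352 + 1729 = 144170401/22352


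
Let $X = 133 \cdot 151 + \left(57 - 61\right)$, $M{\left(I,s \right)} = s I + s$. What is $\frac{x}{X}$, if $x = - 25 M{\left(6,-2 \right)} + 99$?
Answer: $\frac{449}{20079} \approx 0.022362$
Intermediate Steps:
$M{\left(I,s \right)} = s + I s$ ($M{\left(I,s \right)} = I s + s = s + I s$)
$X = 20079$ ($X = 20083 - 4 = 20079$)
$x = 449$ ($x = - 25 \left(- 2 \left(1 + 6\right)\right) + 99 = - 25 \left(\left(-2\right) 7\right) + 99 = \left(-25\right) \left(-14\right) + 99 = 350 + 99 = 449$)
$\frac{x}{X} = \frac{449}{20079}$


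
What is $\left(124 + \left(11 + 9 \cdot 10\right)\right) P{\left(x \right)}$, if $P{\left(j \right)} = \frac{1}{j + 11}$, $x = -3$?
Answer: $\frac{225}{8} \approx 28.125$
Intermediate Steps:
$P{\left(j \right)} = \frac{1}{11 + j}$
$\left(124 + \left(11 + 9 \cdot 10\right)\right) P{\left(x \right)} = \frac{124 + \left(11 + 9 \cdot 10\right)}{11 - 3} = \frac{124 + \left(11 + 90\right)}{8} = \left(124 + 101\right) \frac{1}{8} = 225 \cdot \frac{1}{8} = \frac{225}{8}$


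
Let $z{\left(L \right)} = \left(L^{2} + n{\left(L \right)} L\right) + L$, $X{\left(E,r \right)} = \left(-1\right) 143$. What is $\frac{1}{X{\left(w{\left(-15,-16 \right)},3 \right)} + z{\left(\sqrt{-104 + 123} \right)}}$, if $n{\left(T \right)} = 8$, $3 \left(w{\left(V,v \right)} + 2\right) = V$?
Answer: $- \frac{124}{13837} - \frac{9 \sqrt{19}}{13837} \approx -0.011797$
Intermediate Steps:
$w{\left(V,v \right)} = -2 + \frac{V}{3}$
$X{\left(E,r \right)} = -143$
$z{\left(L \right)} = L^{2} + 9 L$ ($z{\left(L \right)} = \left(L^{2} + 8 L\right) + L = L^{2} + 9 L$)
$\frac{1}{X{\left(w{\left(-15,-16 \right)},3 \right)} + z{\left(\sqrt{-104 + 123} \right)}} = \frac{1}{-143 + \sqrt{-104 + 123} \left(9 + \sqrt{-104 + 123}\right)} = \frac{1}{-143 + \sqrt{19} \left(9 + \sqrt{19}\right)}$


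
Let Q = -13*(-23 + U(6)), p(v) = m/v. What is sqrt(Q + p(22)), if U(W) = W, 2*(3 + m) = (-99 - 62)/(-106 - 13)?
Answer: sqrt(30897823)/374 ≈ 14.863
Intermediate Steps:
m = -79/34 (m = -3 + ((-99 - 62)/(-106 - 13))/2 = -3 + (-161/(-119))/2 = -3 + (-161*(-1/119))/2 = -3 + (1/2)*(23/17) = -3 + 23/34 = -79/34 ≈ -2.3235)
p(v) = -79/(34*v)
Q = 221 (Q = -13*(-23 + 6) = -13*(-17) = 221)
sqrt(Q + p(22)) = sqrt(221 - 79/34/22) = sqrt(221 - 79/34*1/22) = sqrt(221 - 79/748) = sqrt(165229/748) = sqrt(30897823)/374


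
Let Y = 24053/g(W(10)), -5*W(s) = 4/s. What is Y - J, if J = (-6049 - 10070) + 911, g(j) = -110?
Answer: 1648827/110 ≈ 14989.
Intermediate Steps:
W(s) = -4/(5*s)
J = -15208 (J = -16119 + 911 = -15208)
Y = -24053/110 (Y = 24053/(-110) = 24053*(-1/110) = -24053/110 ≈ -218.66)
Y - J = -24053/110 - 1*(-15208) = -24053/110 + 15208 = 1648827/110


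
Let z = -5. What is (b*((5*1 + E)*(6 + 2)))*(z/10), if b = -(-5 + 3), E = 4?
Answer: -72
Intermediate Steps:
b = 2 (b = -1*(-2) = 2)
(b*((5*1 + E)*(6 + 2)))*(z/10) = (2*((5*1 + 4)*(6 + 2)))*(-5/10) = (2*((5 + 4)*8))*(-5*1/10) = (2*(9*8))*(-1/2) = (2*72)*(-1/2) = 144*(-1/2) = -72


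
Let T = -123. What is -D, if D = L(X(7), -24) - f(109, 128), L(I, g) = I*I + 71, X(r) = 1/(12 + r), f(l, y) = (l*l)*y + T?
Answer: 548927213/361 ≈ 1.5206e+6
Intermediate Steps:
f(l, y) = -123 + y*l² (f(l, y) = (l*l)*y - 123 = l²*y - 123 = y*l² - 123 = -123 + y*l²)
L(I, g) = 71 + I² (L(I, g) = I² + 71 = 71 + I²)
D = -548927213/361 (D = (71 + (1/(12 + 7))²) - (-123 + 128*109²) = (71 + (1/19)²) - (-123 + 128*11881) = (71 + (1/19)²) - (-123 + 1520768) = (71 + 1/361) - 1*1520645 = 25632/361 - 1520645 = -548927213/361 ≈ -1.5206e+6)
-D = -1*(-548927213/361) = 548927213/361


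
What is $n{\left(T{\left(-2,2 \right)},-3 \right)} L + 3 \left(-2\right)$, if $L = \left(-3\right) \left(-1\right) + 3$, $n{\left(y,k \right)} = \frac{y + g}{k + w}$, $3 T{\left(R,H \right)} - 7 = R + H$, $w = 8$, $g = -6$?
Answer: $- \frac{52}{5} \approx -10.4$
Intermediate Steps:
$T{\left(R,H \right)} = \frac{7}{3} + \frac{H}{3} + \frac{R}{3}$ ($T{\left(R,H \right)} = \frac{7}{3} + \frac{R + H}{3} = \frac{7}{3} + \frac{H + R}{3} = \frac{7}{3} + \left(\frac{H}{3} + \frac{R}{3}\right) = \frac{7}{3} + \frac{H}{3} + \frac{R}{3}$)
$n{\left(y,k \right)} = \frac{-6 + y}{8 + k}$ ($n{\left(y,k \right)} = \frac{y - 6}{k + 8} = \frac{-6 + y}{8 + k}$)
$L = 6$ ($L = 3 + 3 = 6$)
$n{\left(T{\left(-2,2 \right)},-3 \right)} L + 3 \left(-2\right) = \frac{-6 + \left(\frac{7}{3} + \frac{1}{3} \cdot 2 + \frac{1}{3} \left(-2\right)\right)}{8 - 3} \cdot 6 + 3 \left(-2\right) = \frac{-6 + \left(\frac{7}{3} + \frac{2}{3} - \frac{2}{3}\right)}{5} \cdot 6 - 6 = \frac{-6 + \frac{7}{3}}{5} \cdot 6 - 6 = \frac{1}{5} \left(- \frac{11}{3}\right) 6 - 6 = \left(- \frac{11}{15}\right) 6 - 6 = - \frac{22}{5} - 6 = - \frac{52}{5}$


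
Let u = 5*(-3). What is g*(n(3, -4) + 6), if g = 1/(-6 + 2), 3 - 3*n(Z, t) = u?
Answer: -3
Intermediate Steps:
u = -15
n(Z, t) = 6 (n(Z, t) = 1 - 1/3*(-15) = 1 + 5 = 6)
g = -1/4 (g = 1/(-4) = -1/4 ≈ -0.25000)
g*(n(3, -4) + 6) = -(6 + 6)/4 = -1/4*12 = -3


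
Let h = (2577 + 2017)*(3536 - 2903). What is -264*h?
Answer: -767712528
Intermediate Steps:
h = 2908002 (h = 4594*633 = 2908002)
-264*h = -264*2908002 = -767712528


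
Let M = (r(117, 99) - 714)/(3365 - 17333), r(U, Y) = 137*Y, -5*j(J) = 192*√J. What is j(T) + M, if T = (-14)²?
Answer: -12536743/23280 ≈ -538.52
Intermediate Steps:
T = 196
j(J) = -192*√J/5
M = -4283/4656 (M = (137*99 - 714)/(3365 - 17333) = (13563 - 714)/(-13968) = 12849*(-1/13968) = -4283/4656 ≈ -0.91989)
j(T) + M = -192*√196/5 - 4283/4656 = -192/5*14 - 4283/4656 = -2688/5 - 4283/4656 = -12536743/23280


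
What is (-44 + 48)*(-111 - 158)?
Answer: -1076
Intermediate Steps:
(-44 + 48)*(-111 - 158) = 4*(-269) = -1076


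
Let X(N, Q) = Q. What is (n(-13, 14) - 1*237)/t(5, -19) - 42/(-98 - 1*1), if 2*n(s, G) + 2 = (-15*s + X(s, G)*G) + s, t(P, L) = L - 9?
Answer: 287/132 ≈ 2.1742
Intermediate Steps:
t(P, L) = -9 + L
n(s, G) = -1 + G²/2 - 7*s (n(s, G) = -1 + ((-15*s + G*G) + s)/2 = -1 + ((-15*s + G²) + s)/2 = -1 + ((G² - 15*s) + s)/2 = -1 + (G² - 14*s)/2 = -1 + (G²/2 - 7*s) = -1 + G²/2 - 7*s)
(n(-13, 14) - 1*237)/t(5, -19) - 42/(-98 - 1*1) = ((-1 + (½)*14² - 7*(-13)) - 1*237)/(-9 - 19) - 42/(-98 - 1*1) = ((-1 + (½)*196 + 91) - 237)/(-28) - 42/(-98 - 1) = ((-1 + 98 + 91) - 237)*(-1/28) - 42/(-99) = (188 - 237)*(-1/28) - 42*(-1/99) = -49*(-1/28) + 14/33 = 7/4 + 14/33 = 287/132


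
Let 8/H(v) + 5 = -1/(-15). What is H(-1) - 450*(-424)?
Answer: 7059540/37 ≈ 1.9080e+5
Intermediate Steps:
H(v) = -60/37 (H(v) = 8/(-5 - 1/(-15)) = 8/(-5 - 1*(-1/15)) = 8/(-5 + 1/15) = 8/(-74/15) = 8*(-15/74) = -60/37)
H(-1) - 450*(-424) = -60/37 - 450*(-424) = -60/37 + 190800 = 7059540/37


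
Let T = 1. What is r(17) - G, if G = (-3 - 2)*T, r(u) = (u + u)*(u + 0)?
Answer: 583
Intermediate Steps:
r(u) = 2*u² (r(u) = (2*u)*u = 2*u²)
G = -5 (G = (-3 - 2)*1 = -5*1 = -5)
r(17) - G = 2*17² - 1*(-5) = 2*289 + 5 = 578 + 5 = 583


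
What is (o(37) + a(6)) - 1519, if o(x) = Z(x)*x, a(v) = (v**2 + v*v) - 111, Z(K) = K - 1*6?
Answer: -411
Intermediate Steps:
Z(K) = -6 + K (Z(K) = K - 6 = -6 + K)
a(v) = -111 + 2*v**2 (a(v) = (v**2 + v**2) - 111 = 2*v**2 - 111 = -111 + 2*v**2)
o(x) = x*(-6 + x) (o(x) = (-6 + x)*x = x*(-6 + x))
(o(37) + a(6)) - 1519 = (37*(-6 + 37) + (-111 + 2*6**2)) - 1519 = (37*31 + (-111 + 2*36)) - 1519 = (1147 + (-111 + 72)) - 1519 = (1147 - 39) - 1519 = 1108 - 1519 = -411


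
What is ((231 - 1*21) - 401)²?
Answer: 36481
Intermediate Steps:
((231 - 1*21) - 401)² = ((231 - 21) - 401)² = (210 - 401)² = (-191)² = 36481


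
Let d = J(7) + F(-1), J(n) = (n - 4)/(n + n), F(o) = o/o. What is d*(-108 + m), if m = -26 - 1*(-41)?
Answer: -1581/14 ≈ -112.93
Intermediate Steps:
F(o) = 1
J(n) = (-4 + n)/(2*n) (J(n) = (-4 + n)/((2*n)) = (-4 + n)*(1/(2*n)) = (-4 + n)/(2*n))
m = 15 (m = -26 + 41 = 15)
d = 17/14 (d = (½)*(-4 + 7)/7 + 1 = (½)*(⅐)*3 + 1 = 3/14 + 1 = 17/14 ≈ 1.2143)
d*(-108 + m) = 17*(-108 + 15)/14 = (17/14)*(-93) = -1581/14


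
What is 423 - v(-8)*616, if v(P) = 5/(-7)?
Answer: 863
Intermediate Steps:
v(P) = -5/7 (v(P) = 5*(-1/7) = -5/7)
423 - v(-8)*616 = 423 - (-5)*616/7 = 423 - 1*(-440) = 423 + 440 = 863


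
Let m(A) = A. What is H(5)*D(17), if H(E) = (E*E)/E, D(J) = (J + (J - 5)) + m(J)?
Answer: 230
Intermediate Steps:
D(J) = -5 + 3*J (D(J) = (J + (J - 5)) + J = (J + (-5 + J)) + J = (-5 + 2*J) + J = -5 + 3*J)
H(E) = E (H(E) = E**2/E = E)
H(5)*D(17) = 5*(-5 + 3*17) = 5*(-5 + 51) = 5*46 = 230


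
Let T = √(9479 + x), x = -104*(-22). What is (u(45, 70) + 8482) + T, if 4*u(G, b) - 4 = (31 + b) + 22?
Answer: 34055/4 + 41*√7 ≈ 8622.2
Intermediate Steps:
x = 2288
u(G, b) = 57/4 + b/4 (u(G, b) = 1 + ((31 + b) + 22)/4 = 1 + (53 + b)/4 = 1 + (53/4 + b/4) = 57/4 + b/4)
T = 41*√7 (T = √(9479 + 2288) = √11767 = 41*√7 ≈ 108.48)
(u(45, 70) + 8482) + T = ((57/4 + (¼)*70) + 8482) + 41*√7 = ((57/4 + 35/2) + 8482) + 41*√7 = (127/4 + 8482) + 41*√7 = 34055/4 + 41*√7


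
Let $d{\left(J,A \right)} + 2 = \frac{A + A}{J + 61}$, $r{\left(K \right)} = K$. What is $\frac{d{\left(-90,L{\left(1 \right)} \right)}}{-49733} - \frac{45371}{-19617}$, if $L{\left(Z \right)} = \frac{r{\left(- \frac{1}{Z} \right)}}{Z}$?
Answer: $\frac{65437740899}{28292755569} \approx 2.3129$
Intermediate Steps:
$L{\left(Z \right)} = - \frac{1}{Z^{2}}$ ($L{\left(Z \right)} = \frac{\left(-1\right) \frac{1}{Z}}{Z} = - \frac{1}{Z^{2}}$)
$d{\left(J,A \right)} = -2 + \frac{2 A}{61 + J}$ ($d{\left(J,A \right)} = -2 + \frac{A + A}{J + 61} = -2 + \frac{2 A}{61 + J}$)
$\frac{d{\left(-90,L{\left(1 \right)} \right)}}{-49733} - \frac{45371}{-19617} = \frac{2 \frac{1}{61 - 90} \left(-61 - 1^{-2} - -90\right)}{-49733} - \frac{45371}{-19617} = \frac{2 \left(-61 - 1 + 90\right)}{-29} \left(- \frac{1}{49733}\right) - - \frac{45371}{19617} = 2 \left(- \frac{1}{29}\right) \left(-61 - 1 + 90\right) \left(- \frac{1}{49733}\right) + \frac{45371}{19617} = 2 \left(- \frac{1}{29}\right) 28 \left(- \frac{1}{49733}\right) + \frac{45371}{19617} = \left(- \frac{56}{29}\right) \left(- \frac{1}{49733}\right) + \frac{45371}{19617} = \frac{56}{1442257} + \frac{45371}{19617} = \frac{65437740899}{28292755569}$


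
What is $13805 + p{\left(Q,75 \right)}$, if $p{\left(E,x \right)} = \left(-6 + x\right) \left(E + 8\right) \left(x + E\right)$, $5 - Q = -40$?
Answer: $452645$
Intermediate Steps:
$Q = 45$ ($Q = 5 - -40 = 5 + 40 = 45$)
$p{\left(E,x \right)} = \left(-6 + x\right) \left(8 + E\right) \left(E + x\right)$
$13805 + p{\left(Q,75 \right)} = 13805 + \left(\left(-48\right) 45 - 3600 - 6 \cdot 45^{2} + 8 \cdot 75^{2} + 45 \cdot 75^{2} + 75 \cdot 45^{2} + 2 \cdot 45 \cdot 75\right) = 13805 + \left(-2160 - 3600 - 12150 + 8 \cdot 5625 + 45 \cdot 5625 + 75 \cdot 2025 + 6750\right) = 13805 + \left(-2160 - 3600 - 12150 + 45000 + 253125 + 151875 + 6750\right) = 13805 + 438840 = 452645$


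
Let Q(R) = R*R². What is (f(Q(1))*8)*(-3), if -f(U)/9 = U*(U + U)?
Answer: 432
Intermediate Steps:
Q(R) = R³
f(U) = -18*U² (f(U) = -9*U*(U + U) = -9*U*2*U = -18*U²)
(f(Q(1))*8)*(-3) = (-18*(1³)²*8)*(-3) = (-18*1²*8)*(-3) = (-18*1*8)*(-3) = -18*8*(-3) = -144*(-3) = 432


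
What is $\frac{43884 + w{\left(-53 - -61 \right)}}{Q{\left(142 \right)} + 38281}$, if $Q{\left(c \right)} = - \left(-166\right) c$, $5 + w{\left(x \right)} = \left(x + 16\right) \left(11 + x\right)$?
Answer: $\frac{44335}{61853} \approx 0.71678$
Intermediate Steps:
$w{\left(x \right)} = -5 + \left(11 + x\right) \left(16 + x\right)$ ($w{\left(x \right)} = -5 + \left(x + 16\right) \left(11 + x\right) = -5 + \left(16 + x\right) \left(11 + x\right) = -5 + \left(11 + x\right) \left(16 + x\right)$)
$Q{\left(c \right)} = 166 c$
$\frac{43884 + w{\left(-53 - -61 \right)}}{Q{\left(142 \right)} + 38281} = \frac{43884 + \left(171 + \left(-53 - -61\right)^{2} + 27 \left(-53 - -61\right)\right)}{166 \cdot 142 + 38281} = \frac{43884 + \left(171 + \left(-53 + 61\right)^{2} + 27 \left(-53 + 61\right)\right)}{23572 + 38281} = \frac{43884 + \left(171 + 8^{2} + 27 \cdot 8\right)}{61853} = \left(43884 + \left(171 + 64 + 216\right)\right) \frac{1}{61853} = \left(43884 + 451\right) \frac{1}{61853} = 44335 \cdot \frac{1}{61853} = \frac{44335}{61853}$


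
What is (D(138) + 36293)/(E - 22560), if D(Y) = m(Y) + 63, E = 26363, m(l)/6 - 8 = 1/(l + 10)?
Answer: 2693899/281422 ≈ 9.5724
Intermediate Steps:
m(l) = 48 + 6/(10 + l) (m(l) = 48 + 6/(l + 10) = 48 + 6/(10 + l))
D(Y) = 63 + 6*(81 + 8*Y)/(10 + Y) (D(Y) = 6*(81 + 8*Y)/(10 + Y) + 63 = 63 + 6*(81 + 8*Y)/(10 + Y))
(D(138) + 36293)/(E - 22560) = (3*(372 + 37*138)/(10 + 138) + 36293)/(26363 - 22560) = (3*(372 + 5106)/148 + 36293)/3803 = (3*(1/148)*5478 + 36293)*(1/3803) = (8217/74 + 36293)*(1/3803) = (2693899/74)*(1/3803) = 2693899/281422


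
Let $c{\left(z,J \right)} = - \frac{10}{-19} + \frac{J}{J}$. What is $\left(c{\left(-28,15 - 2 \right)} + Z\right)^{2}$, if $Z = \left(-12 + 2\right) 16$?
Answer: $\frac{9066121}{361} \approx 25114.0$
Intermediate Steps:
$c{\left(z,J \right)} = \frac{29}{19}$ ($c{\left(z,J \right)} = \left(-10\right) \left(- \frac{1}{19}\right) + 1 = \frac{10}{19} + 1 = \frac{29}{19}$)
$Z = -160$ ($Z = \left(-10\right) 16 = -160$)
$\left(c{\left(-28,15 - 2 \right)} + Z\right)^{2} = \left(\frac{29}{19} - 160\right)^{2} = \left(- \frac{3011}{19}\right)^{2} = \frac{9066121}{361}$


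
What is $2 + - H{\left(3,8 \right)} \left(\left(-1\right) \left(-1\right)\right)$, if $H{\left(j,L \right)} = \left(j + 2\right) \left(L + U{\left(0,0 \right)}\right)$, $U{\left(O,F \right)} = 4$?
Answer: $-58$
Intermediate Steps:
$H{\left(j,L \right)} = \left(2 + j\right) \left(4 + L\right)$ ($H{\left(j,L \right)} = \left(j + 2\right) \left(L + 4\right) = \left(2 + j\right) \left(4 + L\right)$)
$2 + - H{\left(3,8 \right)} \left(\left(-1\right) \left(-1\right)\right) = 2 + - (8 + 2 \cdot 8 + 4 \cdot 3 + 8 \cdot 3) \left(\left(-1\right) \left(-1\right)\right) = 2 + - (8 + 16 + 12 + 24) 1 = 2 + \left(-1\right) 60 \cdot 1 = 2 - 60 = -58$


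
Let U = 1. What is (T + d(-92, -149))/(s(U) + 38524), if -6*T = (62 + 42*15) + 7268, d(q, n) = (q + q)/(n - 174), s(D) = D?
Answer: -1284988/37330725 ≈ -0.034422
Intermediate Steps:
d(q, n) = 2*q/(-174 + n) (d(q, n) = (2*q)/(-174 + n) = 2*q/(-174 + n))
T = -3980/3 (T = -((62 + 42*15) + 7268)/6 = -((62 + 630) + 7268)/6 = -(692 + 7268)/6 = -⅙*7960 = -3980/3 ≈ -1326.7)
(T + d(-92, -149))/(s(U) + 38524) = (-3980/3 + 2*(-92)/(-174 - 149))/(1 + 38524) = (-3980/3 + 2*(-92)/(-323))/38525 = (-3980/3 + 2*(-92)*(-1/323))*(1/38525) = (-3980/3 + 184/323)*(1/38525) = -1284988/969*1/38525 = -1284988/37330725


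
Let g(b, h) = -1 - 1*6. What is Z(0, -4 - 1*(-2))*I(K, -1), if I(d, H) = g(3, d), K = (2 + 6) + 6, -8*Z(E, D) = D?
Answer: -7/4 ≈ -1.7500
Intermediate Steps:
Z(E, D) = -D/8
K = 14 (K = 8 + 6 = 14)
g(b, h) = -7 (g(b, h) = -1 - 6 = -7)
I(d, H) = -7
Z(0, -4 - 1*(-2))*I(K, -1) = -(-4 - 1*(-2))/8*(-7) = -(-4 + 2)/8*(-7) = -⅛*(-2)*(-7) = (¼)*(-7) = -7/4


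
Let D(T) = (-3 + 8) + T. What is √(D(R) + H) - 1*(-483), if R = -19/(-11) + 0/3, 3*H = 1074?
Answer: 483 + 2*√11033/11 ≈ 502.10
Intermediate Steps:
H = 358 (H = (⅓)*1074 = 358)
R = 19/11 (R = -19*(-1/11) + 0*(⅓) = 19/11 + 0 = 19/11 ≈ 1.7273)
D(T) = 5 + T
√(D(R) + H) - 1*(-483) = √((5 + 19/11) + 358) - 1*(-483) = √(74/11 + 358) + 483 = √(4012/11) + 483 = 2*√11033/11 + 483 = 483 + 2*√11033/11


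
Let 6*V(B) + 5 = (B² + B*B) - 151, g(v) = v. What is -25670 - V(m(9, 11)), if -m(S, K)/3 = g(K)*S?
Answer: -55047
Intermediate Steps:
m(S, K) = -3*K*S
V(B) = -26 + B²/3 (V(B) = -⅚ + ((B² + B*B) - 151)/6 = -⅚ + ((B² + B²) - 151)/6 = -⅚ + (2*B² - 151)/6 = -⅚ + (-151 + 2*B²)/6 = -⅚ + (-151/6 + B²/3) = -26 + B²/3)
-25670 - V(m(9, 11)) = -25670 - (-26 + (-3*11*9)²/3) = -25670 - (-26 + (⅓)*(-297)²) = -25670 - (-26 + (⅓)*88209) = -25670 - (-26 + 29403) = -25670 - 1*29377 = -25670 - 29377 = -55047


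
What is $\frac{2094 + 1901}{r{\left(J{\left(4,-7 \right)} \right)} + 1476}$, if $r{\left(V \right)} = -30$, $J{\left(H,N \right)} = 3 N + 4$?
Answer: $\frac{3995}{1446} \approx 2.7628$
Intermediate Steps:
$J{\left(H,N \right)} = 4 + 3 N$
$\frac{2094 + 1901}{r{\left(J{\left(4,-7 \right)} \right)} + 1476} = \frac{2094 + 1901}{-30 + 1476} = \frac{3995}{1446}$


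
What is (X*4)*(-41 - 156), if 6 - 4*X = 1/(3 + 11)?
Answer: -16351/14 ≈ -1167.9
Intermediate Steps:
X = 83/56 (X = 3/2 - 1/(4*(3 + 11)) = 3/2 - ¼/14 = 3/2 - ¼*1/14 = 3/2 - 1/56 = 83/56 ≈ 1.4821)
(X*4)*(-41 - 156) = ((83/56)*4)*(-41 - 156) = (83/14)*(-197) = -16351/14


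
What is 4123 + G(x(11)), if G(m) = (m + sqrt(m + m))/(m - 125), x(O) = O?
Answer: 470011/114 - sqrt(22)/114 ≈ 4122.9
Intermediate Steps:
G(m) = (m + sqrt(2)*sqrt(m))/(-125 + m) (G(m) = (m + sqrt(2*m))/(-125 + m) = (m + sqrt(2)*sqrt(m))/(-125 + m))
4123 + G(x(11)) = 4123 + (11 + sqrt(2)*sqrt(11))/(-125 + 11) = 4123 + (11 + sqrt(22))/(-114) = 4123 - (11 + sqrt(22))/114 = 4123 + (-11/114 - sqrt(22)/114) = 470011/114 - sqrt(22)/114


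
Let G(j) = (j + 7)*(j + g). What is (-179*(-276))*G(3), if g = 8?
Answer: 5434440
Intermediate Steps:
G(j) = (7 + j)*(8 + j) (G(j) = (j + 7)*(j + 8) = (7 + j)*(8 + j))
(-179*(-276))*G(3) = (-179*(-276))*(56 + 3² + 15*3) = 49404*(56 + 9 + 45) = 49404*110 = 5434440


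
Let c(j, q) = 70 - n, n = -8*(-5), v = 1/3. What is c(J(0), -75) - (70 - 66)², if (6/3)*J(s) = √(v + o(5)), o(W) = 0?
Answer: 14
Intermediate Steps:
v = ⅓ ≈ 0.33333
n = 40
J(s) = √3/6 (J(s) = √(⅓ + 0)/2 = √(⅓)/2 = (√3/3)/2 = √3/6)
c(j, q) = 30 (c(j, q) = 70 - 1*40 = 70 - 40 = 30)
c(J(0), -75) - (70 - 66)² = 30 - (70 - 66)² = 30 - 1*4² = 30 - 1*16 = 30 - 16 = 14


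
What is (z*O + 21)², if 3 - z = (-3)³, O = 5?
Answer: 29241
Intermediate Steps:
z = 30 (z = 3 - 1*(-3)³ = 3 - 1*(-27) = 3 + 27 = 30)
(z*O + 21)² = (30*5 + 21)² = (150 + 21)² = 171² = 29241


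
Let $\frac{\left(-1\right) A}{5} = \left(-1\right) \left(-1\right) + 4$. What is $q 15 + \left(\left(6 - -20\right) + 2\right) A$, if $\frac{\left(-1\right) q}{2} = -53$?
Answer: $890$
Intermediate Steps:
$q = 106$ ($q = \left(-2\right) \left(-53\right) = 106$)
$A = -25$ ($A = - 5 \left(\left(-1\right) \left(-1\right) + 4\right) = - 5 \left(1 + 4\right) = \left(-5\right) 5 = -25$)
$q 15 + \left(\left(6 - -20\right) + 2\right) A = 106 \cdot 15 + \left(\left(6 - -20\right) + 2\right) \left(-25\right) = 1590 + \left(\left(6 + 20\right) + 2\right) \left(-25\right) = 1590 + \left(26 + 2\right) \left(-25\right) = 1590 + 28 \left(-25\right) = 1590 - 700 = 890$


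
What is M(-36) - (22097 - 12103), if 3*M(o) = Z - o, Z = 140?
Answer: -29806/3 ≈ -9935.3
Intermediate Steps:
M(o) = 140/3 - o/3 (M(o) = (140 - o)/3 = 140/3 - o/3)
M(-36) - (22097 - 12103) = (140/3 - ⅓*(-36)) - (22097 - 12103) = (140/3 + 12) - 1*9994 = 176/3 - 9994 = -29806/3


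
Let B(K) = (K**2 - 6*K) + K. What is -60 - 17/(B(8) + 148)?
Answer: -10337/172 ≈ -60.099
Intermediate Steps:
B(K) = K**2 - 5*K
-60 - 17/(B(8) + 148) = -60 - 17/(8*(-5 + 8) + 148) = -60 - 17/(8*3 + 148) = -60 - 17/(24 + 148) = -60 - 17/172 = -10337/172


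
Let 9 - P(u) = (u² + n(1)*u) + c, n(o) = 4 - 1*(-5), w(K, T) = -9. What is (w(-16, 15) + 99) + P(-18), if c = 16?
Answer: -79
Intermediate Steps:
n(o) = 9 (n(o) = 4 + 5 = 9)
P(u) = -7 - u² - 9*u (P(u) = 9 - ((u² + 9*u) + 16) = 9 - (16 + u² + 9*u) = 9 + (-16 - u² - 9*u) = -7 - u² - 9*u)
(w(-16, 15) + 99) + P(-18) = (-9 + 99) + (-7 - 1*(-18)² - 9*(-18)) = 90 + (-7 - 1*324 + 162) = 90 + (-7 - 324 + 162) = 90 - 169 = -79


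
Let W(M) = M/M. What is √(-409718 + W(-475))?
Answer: I*√409717 ≈ 640.09*I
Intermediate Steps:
W(M) = 1
√(-409718 + W(-475)) = √(-409718 + 1) = √(-409717) = I*√409717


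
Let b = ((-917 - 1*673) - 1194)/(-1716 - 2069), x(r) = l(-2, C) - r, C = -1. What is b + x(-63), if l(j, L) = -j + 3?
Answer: 260164/3785 ≈ 68.736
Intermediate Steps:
l(j, L) = 3 - j
x(r) = 5 - r (x(r) = (3 - 1*(-2)) - r = (3 + 2) - r = 5 - r)
b = 2784/3785 (b = ((-917 - 673) - 1194)/(-3785) = (-1590 - 1194)*(-1/3785) = -2784*(-1/3785) = 2784/3785 ≈ 0.73553)
b + x(-63) = 2784/3785 + (5 - 1*(-63)) = 2784/3785 + (5 + 63) = 2784/3785 + 68 = 260164/3785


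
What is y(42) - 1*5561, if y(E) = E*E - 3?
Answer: -3800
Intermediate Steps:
y(E) = -3 + E² (y(E) = E² - 3 = -3 + E²)
y(42) - 1*5561 = (-3 + 42²) - 1*5561 = (-3 + 1764) - 5561 = 1761 - 5561 = -3800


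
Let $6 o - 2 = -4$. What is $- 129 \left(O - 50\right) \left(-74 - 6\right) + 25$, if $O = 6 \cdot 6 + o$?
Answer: $-147895$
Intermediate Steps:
$o = - \frac{1}{3}$ ($o = \frac{1}{3} + \frac{1}{6} \left(-4\right) = \frac{1}{3} - \frac{2}{3} = - \frac{1}{3} \approx -0.33333$)
$O = \frac{107}{3}$ ($O = 6 \cdot 6 - \frac{1}{3} = 36 - \frac{1}{3} = \frac{107}{3} \approx 35.667$)
$- 129 \left(O - 50\right) \left(-74 - 6\right) + 25 = - 129 \left(\frac{107}{3} - 50\right) \left(-74 - 6\right) + 25 = - 129 \left(- \frac{43 \left(-74 - 6\right)}{3}\right) + 25 = - 129 \left(\left(- \frac{43}{3}\right) \left(-80\right)\right) + 25 = \left(-129\right) \frac{3440}{3} + 25 = -147920 + 25 = -147895$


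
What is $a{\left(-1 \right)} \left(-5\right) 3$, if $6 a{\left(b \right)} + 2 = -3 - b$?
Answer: $10$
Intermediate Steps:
$a{\left(b \right)} = - \frac{5}{6} - \frac{b}{6}$ ($a{\left(b \right)} = - \frac{1}{3} + \frac{-3 - b}{6} = - \frac{1}{3} - \left(\frac{1}{2} + \frac{b}{6}\right) = - \frac{5}{6} - \frac{b}{6}$)
$a{\left(-1 \right)} \left(-5\right) 3 = \left(- \frac{5}{6} - - \frac{1}{6}\right) \left(-5\right) 3 = \left(- \frac{5}{6} + \frac{1}{6}\right) \left(-5\right) 3 = \left(- \frac{2}{3}\right) \left(-5\right) 3 = \frac{10}{3} \cdot 3 = 10$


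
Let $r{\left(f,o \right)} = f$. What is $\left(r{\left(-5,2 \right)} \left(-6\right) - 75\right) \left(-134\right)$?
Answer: $6030$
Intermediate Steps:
$\left(r{\left(-5,2 \right)} \left(-6\right) - 75\right) \left(-134\right) = \left(\left(-5\right) \left(-6\right) - 75\right) \left(-134\right) = \left(30 - 75\right) \left(-134\right) = \left(-45\right) \left(-134\right) = 6030$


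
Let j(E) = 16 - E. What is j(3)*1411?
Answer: 18343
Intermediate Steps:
j(3)*1411 = (16 - 1*3)*1411 = (16 - 3)*1411 = 13*1411 = 18343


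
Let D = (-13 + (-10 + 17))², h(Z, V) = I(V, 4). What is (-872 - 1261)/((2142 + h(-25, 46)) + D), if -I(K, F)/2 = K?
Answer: -2133/2086 ≈ -1.0225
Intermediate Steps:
I(K, F) = -2*K
h(Z, V) = -2*V
D = 36 (D = (-13 + 7)² = (-6)² = 36)
(-872 - 1261)/((2142 + h(-25, 46)) + D) = (-872 - 1261)/((2142 - 2*46) + 36) = -2133/((2142 - 92) + 36) = -2133/(2050 + 36) = -2133/2086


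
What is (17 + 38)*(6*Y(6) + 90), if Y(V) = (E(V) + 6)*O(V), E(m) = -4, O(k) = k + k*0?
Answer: 8910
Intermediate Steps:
O(k) = k (O(k) = k + 0 = k)
Y(V) = 2*V (Y(V) = (-4 + 6)*V = 2*V)
(17 + 38)*(6*Y(6) + 90) = (17 + 38)*(6*(2*6) + 90) = 55*(6*12 + 90) = 55*(72 + 90) = 55*162 = 8910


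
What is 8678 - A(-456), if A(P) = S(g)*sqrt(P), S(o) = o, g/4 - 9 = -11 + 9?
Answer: 8678 - 56*I*sqrt(114) ≈ 8678.0 - 597.92*I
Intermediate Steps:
g = 28 (g = 36 + 4*(-11 + 9) = 36 + 4*(-2) = 36 - 8 = 28)
A(P) = 28*sqrt(P)
8678 - A(-456) = 8678 - 28*sqrt(-456) = 8678 - 28*2*I*sqrt(114) = 8678 - 56*I*sqrt(114)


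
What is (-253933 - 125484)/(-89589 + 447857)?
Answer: -379417/358268 ≈ -1.0590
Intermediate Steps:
(-253933 - 125484)/(-89589 + 447857) = -379417/358268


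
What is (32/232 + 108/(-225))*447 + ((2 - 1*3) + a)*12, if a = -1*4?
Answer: -154356/725 ≈ -212.90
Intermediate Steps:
a = -4
(32/232 + 108/(-225))*447 + ((2 - 1*3) + a)*12 = (32/232 + 108/(-225))*447 + ((2 - 1*3) - 4)*12 = (32*(1/232) + 108*(-1/225))*447 + ((2 - 3) - 4)*12 = (4/29 - 12/25)*447 + (-1 - 4)*12 = -248/725*447 - 5*12 = -110856/725 - 60 = -154356/725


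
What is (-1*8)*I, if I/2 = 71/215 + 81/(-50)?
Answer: 22184/1075 ≈ 20.636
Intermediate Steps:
I = -2773/1075 (I = 2*(71/215 + 81/(-50)) = 2*(71*(1/215) + 81*(-1/50)) = 2*(71/215 - 81/50) = 2*(-2773/2150) = -2773/1075 ≈ -2.5795)
(-1*8)*I = -1*8*(-2773/1075) = -8*(-2773/1075) = 22184/1075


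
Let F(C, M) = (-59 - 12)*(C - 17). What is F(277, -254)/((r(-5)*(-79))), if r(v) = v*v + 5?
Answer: 1846/237 ≈ 7.7890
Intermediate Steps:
F(C, M) = 1207 - 71*C (F(C, M) = -71*(-17 + C) = 1207 - 71*C)
r(v) = 5 + v² (r(v) = v² + 5 = 5 + v²)
F(277, -254)/((r(-5)*(-79))) = (1207 - 71*277)/(((5 + (-5)²)*(-79))) = (1207 - 19667)/(((5 + 25)*(-79))) = -18460/(30*(-79)) = -18460/(-2370) = -18460*(-1/2370) = 1846/237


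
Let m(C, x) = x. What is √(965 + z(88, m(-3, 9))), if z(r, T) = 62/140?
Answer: 3*√525630/70 ≈ 31.072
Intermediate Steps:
z(r, T) = 31/70 (z(r, T) = 62*(1/140) = 31/70)
√(965 + z(88, m(-3, 9))) = √(965 + 31/70) = √(67581/70) = 3*√525630/70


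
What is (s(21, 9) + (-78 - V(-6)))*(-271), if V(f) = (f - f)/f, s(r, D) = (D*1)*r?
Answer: -30081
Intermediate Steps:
s(r, D) = D*r
V(f) = 0 (V(f) = 0/f = 0)
(s(21, 9) + (-78 - V(-6)))*(-271) = (9*21 + (-78 - 1*0))*(-271) = (189 + (-78 + 0))*(-271) = (189 - 78)*(-271) = 111*(-271) = -30081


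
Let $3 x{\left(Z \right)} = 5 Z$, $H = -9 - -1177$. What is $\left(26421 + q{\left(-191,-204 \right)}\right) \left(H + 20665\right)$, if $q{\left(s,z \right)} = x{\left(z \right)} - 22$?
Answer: $568946147$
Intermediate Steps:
$H = 1168$ ($H = -9 + 1177 = 1168$)
$x{\left(Z \right)} = \frac{5 Z}{3}$
$q{\left(s,z \right)} = -22 + \frac{5 z}{3}$ ($q{\left(s,z \right)} = \frac{5 z}{3} - 22 = -22 + \frac{5 z}{3}$)
$\left(26421 + q{\left(-191,-204 \right)}\right) \left(H + 20665\right) = \left(26421 + \left(-22 + \frac{5}{3} \left(-204\right)\right)\right) \left(1168 + 20665\right) = \left(26421 - 362\right) 21833 = 26059 \cdot 21833 = 568946147$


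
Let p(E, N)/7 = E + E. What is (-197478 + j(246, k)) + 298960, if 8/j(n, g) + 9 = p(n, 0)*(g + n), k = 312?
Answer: 195022323134/1921743 ≈ 1.0148e+5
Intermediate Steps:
p(E, N) = 14*E (p(E, N) = 7*(E + E) = 7*(2*E) = 14*E)
j(n, g) = 8/(-9 + 14*n*(g + n)) (j(n, g) = 8/(-9 + (14*n)*(g + n)) = 8/(-9 + 14*n*(g + n)))
(-197478 + j(246, k)) + 298960 = (-197478 + 8/(-9 + 14*246**2 + 14*312*246)) + 298960 = (-197478 + 8/(-9 + 14*60516 + 1074528)) + 298960 = (-197478 + 8/(-9 + 847224 + 1074528)) + 298960 = (-197478 + 8/1921743) + 298960 = -379501964146/1921743 + 298960 = 195022323134/1921743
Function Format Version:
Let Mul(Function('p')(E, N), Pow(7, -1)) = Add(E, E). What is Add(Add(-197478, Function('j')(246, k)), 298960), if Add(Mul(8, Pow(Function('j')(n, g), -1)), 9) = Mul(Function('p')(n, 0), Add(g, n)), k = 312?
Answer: Rational(195022323134, 1921743) ≈ 1.0148e+5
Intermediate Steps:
Function('p')(E, N) = Mul(14, E) (Function('p')(E, N) = Mul(7, Add(E, E)) = Mul(7, Mul(2, E)) = Mul(14, E))
Function('j')(n, g) = Mul(8, Pow(Add(-9, Mul(14, n, Add(g, n))), -1)) (Function('j')(n, g) = Mul(8, Pow(Add(-9, Mul(Mul(14, n), Add(g, n))), -1)) = Mul(8, Pow(Add(-9, Mul(14, n, Add(g, n))), -1)))
Add(Add(-197478, Function('j')(246, k)), 298960) = Add(Add(-197478, Mul(8, Pow(Add(-9, Mul(14, Pow(246, 2)), Mul(14, 312, 246)), -1))), 298960) = Add(Add(-197478, Mul(8, Pow(Add(-9, Mul(14, 60516), 1074528), -1))), 298960) = Add(Add(-197478, Mul(8, Pow(Add(-9, 847224, 1074528), -1))), 298960) = Add(Add(-197478, Mul(8, Pow(1921743, -1))), 298960) = Add(Add(-197478, Mul(8, Rational(1, 1921743))), 298960) = Add(Add(-197478, Rational(8, 1921743)), 298960) = Add(Rational(-379501964146, 1921743), 298960) = Rational(195022323134, 1921743)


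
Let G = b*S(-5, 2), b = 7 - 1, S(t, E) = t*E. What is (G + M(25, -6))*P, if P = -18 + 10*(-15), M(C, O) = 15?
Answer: 7560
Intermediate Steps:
S(t, E) = E*t
b = 6
G = -60 (G = 6*(2*(-5)) = 6*(-10) = -60)
P = -168 (P = -18 - 150 = -168)
(G + M(25, -6))*P = (-60 + 15)*(-168) = -45*(-168) = 7560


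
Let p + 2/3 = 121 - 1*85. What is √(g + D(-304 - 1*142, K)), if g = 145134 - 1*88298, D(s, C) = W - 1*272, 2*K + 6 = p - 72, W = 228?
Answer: 2*√14198 ≈ 238.31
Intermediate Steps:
p = 106/3 (p = -⅔ + (121 - 1*85) = -⅔ + (121 - 85) = -⅔ + 36 = 106/3 ≈ 35.333)
K = -64/3 (K = -3 + (106/3 - 72)/2 = -3 + (½)*(-110/3) = -3 - 55/3 = -64/3 ≈ -21.333)
D(s, C) = -44 (D(s, C) = 228 - 1*272 = 228 - 272 = -44)
g = 56836 (g = 145134 - 88298 = 56836)
√(g + D(-304 - 1*142, K)) = √(56836 - 44) = √56792 = 2*√14198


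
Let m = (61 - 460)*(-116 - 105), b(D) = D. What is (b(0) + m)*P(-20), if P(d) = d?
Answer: -1763580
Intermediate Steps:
m = 88179 (m = -399*(-221) = 88179)
(b(0) + m)*P(-20) = (0 + 88179)*(-20) = 88179*(-20) = -1763580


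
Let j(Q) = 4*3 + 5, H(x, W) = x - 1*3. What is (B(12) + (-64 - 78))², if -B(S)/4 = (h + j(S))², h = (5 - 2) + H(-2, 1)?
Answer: 1085764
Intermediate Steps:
H(x, W) = -3 + x (H(x, W) = x - 3 = -3 + x)
j(Q) = 17 (j(Q) = 12 + 5 = 17)
h = -2 (h = (5 - 2) + (-3 - 2) = 3 - 5 = -2)
B(S) = -900 (B(S) = -4*(-2 + 17)² = -4*15² = -4*225 = -900)
(B(12) + (-64 - 78))² = (-900 + (-64 - 78))² = (-900 - 142)² = (-1042)² = 1085764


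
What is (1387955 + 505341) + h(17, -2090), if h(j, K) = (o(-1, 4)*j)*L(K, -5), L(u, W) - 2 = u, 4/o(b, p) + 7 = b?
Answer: 1911044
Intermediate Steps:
o(b, p) = 4/(-7 + b)
L(u, W) = 2 + u
h(j, K) = -j*(2 + K)/2 (h(j, K) = ((4/(-7 - 1))*j)*(2 + K) = ((4/(-8))*j)*(2 + K) = ((4*(-⅛))*j)*(2 + K) = (-j/2)*(2 + K) = -j*(2 + K)/2)
(1387955 + 505341) + h(17, -2090) = (1387955 + 505341) - ½*17*(2 - 2090) = 1893296 - ½*17*(-2088) = 1893296 + 17748 = 1911044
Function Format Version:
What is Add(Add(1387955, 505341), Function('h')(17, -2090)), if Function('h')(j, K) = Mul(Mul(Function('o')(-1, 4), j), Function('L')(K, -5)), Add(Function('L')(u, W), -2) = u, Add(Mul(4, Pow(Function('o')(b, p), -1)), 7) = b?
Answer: 1911044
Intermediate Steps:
Function('o')(b, p) = Mul(4, Pow(Add(-7, b), -1))
Function('L')(u, W) = Add(2, u)
Function('h')(j, K) = Mul(Rational(-1, 2), j, Add(2, K)) (Function('h')(j, K) = Mul(Mul(Mul(4, Pow(Add(-7, -1), -1)), j), Add(2, K)) = Mul(Mul(Mul(4, Pow(-8, -1)), j), Add(2, K)) = Mul(Mul(Mul(4, Rational(-1, 8)), j), Add(2, K)) = Mul(Mul(Rational(-1, 2), j), Add(2, K)) = Mul(Rational(-1, 2), j, Add(2, K)))
Add(Add(1387955, 505341), Function('h')(17, -2090)) = Add(Add(1387955, 505341), Mul(Rational(-1, 2), 17, Add(2, -2090))) = Add(1893296, Mul(Rational(-1, 2), 17, -2088)) = Add(1893296, 17748) = 1911044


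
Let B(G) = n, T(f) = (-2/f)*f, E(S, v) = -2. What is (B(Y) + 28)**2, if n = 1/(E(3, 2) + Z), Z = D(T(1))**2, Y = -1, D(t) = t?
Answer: 3249/4 ≈ 812.25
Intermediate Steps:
T(f) = -2
Z = 4 (Z = (-2)**2 = 4)
n = 1/2 (n = 1/(-2 + 4) = 1/2 ≈ 0.50000)
B(G) = 1/2
(B(Y) + 28)**2 = (1/2 + 28)**2 = (57/2)**2 = 3249/4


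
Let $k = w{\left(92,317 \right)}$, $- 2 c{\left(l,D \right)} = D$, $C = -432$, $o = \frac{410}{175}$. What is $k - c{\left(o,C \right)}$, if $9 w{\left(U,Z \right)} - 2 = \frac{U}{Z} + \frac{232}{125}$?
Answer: $- \frac{76866706}{356625} \approx -215.54$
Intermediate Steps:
$o = \frac{82}{35}$ ($o = 410 \cdot \frac{1}{175} = \frac{82}{35} \approx 2.3429$)
$c{\left(l,D \right)} = - \frac{D}{2}$
$w{\left(U,Z \right)} = \frac{482}{1125} + \frac{U}{9 Z}$ ($w{\left(U,Z \right)} = \frac{2}{9} + \frac{\frac{U}{Z} + \frac{232}{125}}{9} = \frac{2}{9} + \frac{\frac{232}{125} + \frac{U}{Z}}{9} = \frac{2}{9} + \left(\frac{232}{1125} + \frac{U}{9 Z}\right) = \frac{482}{1125} + \frac{U}{9 Z}$)
$k = \frac{164294}{356625}$ ($k = \frac{482}{1125} + \frac{1}{9} \cdot 92 \cdot \frac{1}{317} = \frac{482}{1125} + \frac{92}{2853} = \frac{164294}{356625} \approx 0.46069$)
$k - c{\left(o,C \right)} = \frac{164294}{356625} - \left(- \frac{1}{2}\right) \left(-432\right) = \frac{164294}{356625} - 216 = - \frac{76866706}{356625}$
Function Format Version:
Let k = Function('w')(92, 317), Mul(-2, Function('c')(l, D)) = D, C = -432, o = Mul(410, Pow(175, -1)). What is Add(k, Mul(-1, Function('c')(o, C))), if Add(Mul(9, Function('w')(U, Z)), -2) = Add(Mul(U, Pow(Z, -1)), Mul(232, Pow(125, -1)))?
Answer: Rational(-76866706, 356625) ≈ -215.54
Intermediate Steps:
o = Rational(82, 35) (o = Mul(410, Rational(1, 175)) = Rational(82, 35) ≈ 2.3429)
Function('c')(l, D) = Mul(Rational(-1, 2), D)
Function('w')(U, Z) = Add(Rational(482, 1125), Mul(Rational(1, 9), U, Pow(Z, -1))) (Function('w')(U, Z) = Add(Rational(2, 9), Mul(Rational(1, 9), Add(Mul(U, Pow(Z, -1)), Mul(232, Pow(125, -1))))) = Add(Rational(2, 9), Mul(Rational(1, 9), Add(Mul(U, Pow(Z, -1)), Mul(232, Rational(1, 125))))) = Add(Rational(2, 9), Mul(Rational(1, 9), Add(Mul(U, Pow(Z, -1)), Rational(232, 125)))) = Add(Rational(2, 9), Mul(Rational(1, 9), Add(Rational(232, 125), Mul(U, Pow(Z, -1))))) = Add(Rational(2, 9), Add(Rational(232, 1125), Mul(Rational(1, 9), U, Pow(Z, -1)))) = Add(Rational(482, 1125), Mul(Rational(1, 9), U, Pow(Z, -1))))
k = Rational(164294, 356625) (k = Add(Rational(482, 1125), Mul(Rational(1, 9), 92, Pow(317, -1))) = Add(Rational(482, 1125), Mul(Rational(1, 9), 92, Rational(1, 317))) = Add(Rational(482, 1125), Rational(92, 2853)) = Rational(164294, 356625) ≈ 0.46069)
Add(k, Mul(-1, Function('c')(o, C))) = Add(Rational(164294, 356625), Mul(-1, Mul(Rational(-1, 2), -432))) = Add(Rational(164294, 356625), Mul(-1, 216)) = Add(Rational(164294, 356625), -216) = Rational(-76866706, 356625)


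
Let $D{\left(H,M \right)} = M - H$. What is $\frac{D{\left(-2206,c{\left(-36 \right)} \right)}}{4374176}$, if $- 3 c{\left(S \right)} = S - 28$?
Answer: $\frac{3341}{6561264} \approx 0.0005092$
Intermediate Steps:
$c{\left(S \right)} = \frac{28}{3} - \frac{S}{3}$ ($c{\left(S \right)} = - \frac{S - 28}{3} = - \frac{-28 + S}{3} = \frac{28}{3} - \frac{S}{3}$)
$\frac{D{\left(-2206,c{\left(-36 \right)} \right)}}{4374176} = \frac{\left(\frac{28}{3} - -12\right) - -2206}{4374176} = \left(\left(\frac{28}{3} + 12\right) + 2206\right) \frac{1}{4374176} = \left(\frac{64}{3} + 2206\right) \frac{1}{4374176} = \frac{6682}{3} \cdot \frac{1}{4374176} = \frac{3341}{6561264}$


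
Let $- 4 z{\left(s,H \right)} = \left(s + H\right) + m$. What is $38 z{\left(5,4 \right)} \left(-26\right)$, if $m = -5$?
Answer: $988$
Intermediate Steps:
$z{\left(s,H \right)} = \frac{5}{4} - \frac{H}{4} - \frac{s}{4}$ ($z{\left(s,H \right)} = - \frac{\left(s + H\right) - 5}{4} = - \frac{\left(H + s\right) - 5}{4} = - \frac{-5 + H + s}{4} = \frac{5}{4} - \frac{H}{4} - \frac{s}{4}$)
$38 z{\left(5,4 \right)} \left(-26\right) = 38 \left(\frac{5}{4} - 1 - \frac{5}{4}\right) \left(-26\right) = 38 \left(-1\right) \left(-26\right) = \left(-38\right) \left(-26\right) = 988$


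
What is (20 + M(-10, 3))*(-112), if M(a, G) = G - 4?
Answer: -2128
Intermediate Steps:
M(a, G) = -4 + G
(20 + M(-10, 3))*(-112) = (20 + (-4 + 3))*(-112) = (20 - 1)*(-112) = 19*(-112) = -2128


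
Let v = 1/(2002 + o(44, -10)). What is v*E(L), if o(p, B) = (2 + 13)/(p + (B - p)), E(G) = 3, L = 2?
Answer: 6/4001 ≈ 0.0014996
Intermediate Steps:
o(p, B) = 15/B
v = 2/4001 (v = 1/(2002 + 15/(-10)) = 1/(2002 + 15*(-1/10)) = 1/(2002 - 3/2) = 1/(4001/2) = 2/4001 ≈ 0.00049988)
v*E(L) = (2/4001)*3 = 6/4001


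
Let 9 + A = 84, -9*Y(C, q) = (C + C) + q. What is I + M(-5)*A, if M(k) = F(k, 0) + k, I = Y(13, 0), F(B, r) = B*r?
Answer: -3401/9 ≈ -377.89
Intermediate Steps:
Y(C, q) = -2*C/9 - q/9 (Y(C, q) = -((C + C) + q)/9 = -(2*C + q)/9 = -(q + 2*C)/9 = -2*C/9 - q/9)
I = -26/9 (I = -2/9*13 - ⅑*0 = -26/9 + 0 = -26/9 ≈ -2.8889)
M(k) = k (M(k) = k*0 + k = 0 + k = k)
A = 75 (A = -9 + 84 = 75)
I + M(-5)*A = -26/9 - 5*75 = -26/9 - 375 = -3401/9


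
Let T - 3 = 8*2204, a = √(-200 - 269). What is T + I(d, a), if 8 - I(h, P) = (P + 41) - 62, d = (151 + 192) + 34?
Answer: 17664 - I*√469 ≈ 17664.0 - 21.656*I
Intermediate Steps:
d = 377 (d = 343 + 34 = 377)
a = I*√469 (a = √(-469) = I*√469 ≈ 21.656*I)
I(h, P) = 29 - P (I(h, P) = 8 - ((P + 41) - 62) = 8 - ((41 + P) - 62) = 8 - (-21 + P) = 8 + (21 - P) = 29 - P)
T = 17635 (T = 3 + 8*2204 = 3 + 17632 = 17635)
T + I(d, a) = 17635 + (29 - I*√469) = 17664 - I*√469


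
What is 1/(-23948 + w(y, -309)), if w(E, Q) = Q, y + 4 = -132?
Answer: -1/24257 ≈ -4.1225e-5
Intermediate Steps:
y = -136 (y = -4 - 132 = -136)
1/(-23948 + w(y, -309)) = 1/(-23948 - 309) = 1/(-24257) = -1/24257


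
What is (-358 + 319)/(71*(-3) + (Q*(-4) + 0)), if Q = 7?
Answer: 39/241 ≈ 0.16183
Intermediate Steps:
(-358 + 319)/(71*(-3) + (Q*(-4) + 0)) = (-358 + 319)/(71*(-3) + (7*(-4) + 0)) = -39/(-213 + (-28 + 0)) = -39/(-213 - 28) = -39/(-241) = -39*(-1/241) = 39/241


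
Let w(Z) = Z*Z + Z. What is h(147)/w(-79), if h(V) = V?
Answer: 49/2054 ≈ 0.023856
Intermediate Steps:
w(Z) = Z + Z² (w(Z) = Z² + Z = Z + Z²)
h(147)/w(-79) = 147/((-79*(1 - 79))) = 147/((-79*(-78))) = 147/6162 = 147*(1/6162) = 49/2054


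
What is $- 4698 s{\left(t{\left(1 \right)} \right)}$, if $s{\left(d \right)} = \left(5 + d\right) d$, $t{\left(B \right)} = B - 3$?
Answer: $28188$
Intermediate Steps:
$t{\left(B \right)} = -3 + B$
$s{\left(d \right)} = d \left(5 + d\right)$
$- 4698 s{\left(t{\left(1 \right)} \right)} = - 4698 \left(-3 + 1\right) \left(5 + \left(-3 + 1\right)\right) = - 4698 \left(- 2 \left(5 - 2\right)\right) = - 4698 \left(\left(-2\right) 3\right) = \left(-4698\right) \left(-6\right) = 28188$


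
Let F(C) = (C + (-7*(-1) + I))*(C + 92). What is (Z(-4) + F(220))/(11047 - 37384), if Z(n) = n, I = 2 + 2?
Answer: -72068/26337 ≈ -2.7364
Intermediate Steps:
I = 4
F(C) = (11 + C)*(92 + C) (F(C) = (C + (-7*(-1) + 4))*(C + 92) = (C + (7 + 4))*(92 + C) = (C + 11)*(92 + C) = (11 + C)*(92 + C))
(Z(-4) + F(220))/(11047 - 37384) = (-4 + (1012 + 220² + 103*220))/(11047 - 37384) = (-4 + (1012 + 48400 + 22660))/(-26337) = (-4 + 72072)*(-1/26337) = 72068*(-1/26337) = -72068/26337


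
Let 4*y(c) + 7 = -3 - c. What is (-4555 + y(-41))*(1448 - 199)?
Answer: -22718061/4 ≈ -5.6795e+6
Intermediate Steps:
y(c) = -5/2 - c/4 (y(c) = -7/4 + (-3 - c)/4 = -7/4 + (-¾ - c/4) = -5/2 - c/4)
(-4555 + y(-41))*(1448 - 199) = (-4555 + (-5/2 - ¼*(-41)))*(1448 - 199) = (-4555 + (-5/2 + 41/4))*1249 = (-4555 + 31/4)*1249 = -18189/4*1249 = -22718061/4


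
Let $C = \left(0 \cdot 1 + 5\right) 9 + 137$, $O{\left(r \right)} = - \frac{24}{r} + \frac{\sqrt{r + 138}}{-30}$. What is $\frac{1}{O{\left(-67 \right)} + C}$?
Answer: $\frac{736745400}{134351252881} + \frac{134670 \sqrt{71}}{134351252881} \approx 0.0054922$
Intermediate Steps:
$O{\left(r \right)} = - \frac{24}{r} - \frac{\sqrt{138 + r}}{30}$ ($O{\left(r \right)} = - \frac{24}{r} + \sqrt{138 + r} \left(- \frac{1}{30}\right) = - \frac{24}{r} - \frac{\sqrt{138 + r}}{30}$)
$C = 182$ ($C = \left(0 + 5\right) 9 + 137 = 5 \cdot 9 + 137 = 45 + 137 = 182$)
$\frac{1}{O{\left(-67 \right)} + C} = \frac{1}{\left(- \frac{24}{-67} - \frac{\sqrt{138 - 67}}{30}\right) + 182} = \frac{1}{\left(\left(-24\right) \left(- \frac{1}{67}\right) - \frac{\sqrt{71}}{30}\right) + 182} = \frac{1}{\left(\frac{24}{67} - \frac{\sqrt{71}}{30}\right) + 182} = \frac{1}{\frac{12218}{67} - \frac{\sqrt{71}}{30}}$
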